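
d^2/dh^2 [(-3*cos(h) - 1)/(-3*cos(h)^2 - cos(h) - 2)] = 2*(-243*(1 - cos(2*h))^2*cos(h) - 27*(1 - cos(2*h))^2 + 113*cos(h) + 58*cos(2*h) - 63*cos(3*h) + 54*cos(5*h) + 78)/(2*cos(h) + 3*cos(2*h) + 7)^3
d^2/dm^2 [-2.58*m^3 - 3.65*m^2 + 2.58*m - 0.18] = -15.48*m - 7.3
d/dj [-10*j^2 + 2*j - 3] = 2 - 20*j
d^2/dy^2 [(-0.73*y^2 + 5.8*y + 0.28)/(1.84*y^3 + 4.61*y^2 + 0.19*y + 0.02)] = (-4.942976*y^6 + 117.81888*y^5 + 308.094384*y^4 + 282.125062*y^3 + 34.133412*y^2 - 1.798872*y - 0.07608)/(6.229504*y^9 + 46.822848*y^8 + 119.241384*y^7 + 107.845253*y^6 + 13.330857*y^5 + 1.816341*y^4 + 0.114175*y^3 + 0.007698*y^2 + 0.000228*y + 8.0e-6)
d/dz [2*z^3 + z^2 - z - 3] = 6*z^2 + 2*z - 1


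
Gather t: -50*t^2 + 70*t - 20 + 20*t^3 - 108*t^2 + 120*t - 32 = 20*t^3 - 158*t^2 + 190*t - 52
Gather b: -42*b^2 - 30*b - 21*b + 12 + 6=-42*b^2 - 51*b + 18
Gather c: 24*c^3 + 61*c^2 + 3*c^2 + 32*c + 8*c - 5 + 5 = 24*c^3 + 64*c^2 + 40*c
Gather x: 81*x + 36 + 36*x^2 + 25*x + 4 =36*x^2 + 106*x + 40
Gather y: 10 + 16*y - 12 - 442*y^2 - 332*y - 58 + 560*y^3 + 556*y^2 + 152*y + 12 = 560*y^3 + 114*y^2 - 164*y - 48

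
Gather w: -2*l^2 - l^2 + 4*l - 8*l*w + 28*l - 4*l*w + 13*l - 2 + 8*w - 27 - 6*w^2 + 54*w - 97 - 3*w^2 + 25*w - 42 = -3*l^2 + 45*l - 9*w^2 + w*(87 - 12*l) - 168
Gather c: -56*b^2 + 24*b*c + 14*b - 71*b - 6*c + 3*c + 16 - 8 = -56*b^2 - 57*b + c*(24*b - 3) + 8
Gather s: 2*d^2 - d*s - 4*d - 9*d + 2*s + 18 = 2*d^2 - 13*d + s*(2 - d) + 18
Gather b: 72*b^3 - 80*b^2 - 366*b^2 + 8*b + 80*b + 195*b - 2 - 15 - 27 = 72*b^3 - 446*b^2 + 283*b - 44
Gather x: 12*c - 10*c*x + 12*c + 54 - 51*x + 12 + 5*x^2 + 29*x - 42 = 24*c + 5*x^2 + x*(-10*c - 22) + 24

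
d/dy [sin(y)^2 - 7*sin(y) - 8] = (2*sin(y) - 7)*cos(y)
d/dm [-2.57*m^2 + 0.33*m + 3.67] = 0.33 - 5.14*m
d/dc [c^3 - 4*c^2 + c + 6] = 3*c^2 - 8*c + 1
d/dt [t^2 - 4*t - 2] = 2*t - 4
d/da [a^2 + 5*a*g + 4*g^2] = 2*a + 5*g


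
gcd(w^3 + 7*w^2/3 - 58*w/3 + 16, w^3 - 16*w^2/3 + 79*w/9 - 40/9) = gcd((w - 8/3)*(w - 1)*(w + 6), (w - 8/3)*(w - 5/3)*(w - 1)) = w^2 - 11*w/3 + 8/3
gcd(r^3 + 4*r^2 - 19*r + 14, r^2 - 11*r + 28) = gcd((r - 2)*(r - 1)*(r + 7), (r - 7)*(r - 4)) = 1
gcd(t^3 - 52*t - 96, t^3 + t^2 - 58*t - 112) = t^2 - 6*t - 16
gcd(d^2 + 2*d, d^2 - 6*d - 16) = d + 2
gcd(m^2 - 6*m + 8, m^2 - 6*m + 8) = m^2 - 6*m + 8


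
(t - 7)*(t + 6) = t^2 - t - 42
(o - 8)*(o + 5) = o^2 - 3*o - 40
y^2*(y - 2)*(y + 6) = y^4 + 4*y^3 - 12*y^2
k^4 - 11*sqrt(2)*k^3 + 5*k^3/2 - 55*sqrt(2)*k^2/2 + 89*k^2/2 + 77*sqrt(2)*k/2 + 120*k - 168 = (k - 1)*(k + 7/2)*(k - 8*sqrt(2))*(k - 3*sqrt(2))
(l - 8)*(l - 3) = l^2 - 11*l + 24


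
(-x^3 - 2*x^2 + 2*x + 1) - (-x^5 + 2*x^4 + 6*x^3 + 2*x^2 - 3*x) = x^5 - 2*x^4 - 7*x^3 - 4*x^2 + 5*x + 1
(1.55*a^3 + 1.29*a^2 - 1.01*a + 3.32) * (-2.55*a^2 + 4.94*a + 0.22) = -3.9525*a^5 + 4.3675*a^4 + 9.2891*a^3 - 13.1716*a^2 + 16.1786*a + 0.7304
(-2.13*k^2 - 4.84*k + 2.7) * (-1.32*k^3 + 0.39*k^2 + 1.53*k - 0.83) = 2.8116*k^5 + 5.5581*k^4 - 8.7105*k^3 - 4.5843*k^2 + 8.1482*k - 2.241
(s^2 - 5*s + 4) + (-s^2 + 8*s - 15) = 3*s - 11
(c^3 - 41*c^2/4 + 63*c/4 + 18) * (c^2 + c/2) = c^5 - 39*c^4/4 + 85*c^3/8 + 207*c^2/8 + 9*c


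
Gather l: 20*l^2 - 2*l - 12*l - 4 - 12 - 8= 20*l^2 - 14*l - 24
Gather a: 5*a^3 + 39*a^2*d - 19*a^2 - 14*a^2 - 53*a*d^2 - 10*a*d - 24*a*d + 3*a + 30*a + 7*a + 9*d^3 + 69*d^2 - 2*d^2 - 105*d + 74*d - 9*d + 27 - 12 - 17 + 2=5*a^3 + a^2*(39*d - 33) + a*(-53*d^2 - 34*d + 40) + 9*d^3 + 67*d^2 - 40*d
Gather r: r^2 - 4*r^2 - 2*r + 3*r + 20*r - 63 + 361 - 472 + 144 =-3*r^2 + 21*r - 30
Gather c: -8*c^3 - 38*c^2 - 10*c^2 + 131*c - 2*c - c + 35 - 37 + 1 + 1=-8*c^3 - 48*c^2 + 128*c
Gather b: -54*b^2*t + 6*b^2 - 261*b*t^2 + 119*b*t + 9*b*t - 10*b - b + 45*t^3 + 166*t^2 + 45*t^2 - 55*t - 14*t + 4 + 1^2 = b^2*(6 - 54*t) + b*(-261*t^2 + 128*t - 11) + 45*t^3 + 211*t^2 - 69*t + 5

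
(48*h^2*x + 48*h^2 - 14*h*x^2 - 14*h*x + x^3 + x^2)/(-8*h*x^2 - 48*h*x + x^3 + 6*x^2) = (-6*h*x - 6*h + x^2 + x)/(x*(x + 6))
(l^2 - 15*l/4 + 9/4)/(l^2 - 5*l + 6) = (l - 3/4)/(l - 2)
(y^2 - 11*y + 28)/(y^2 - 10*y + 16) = (y^2 - 11*y + 28)/(y^2 - 10*y + 16)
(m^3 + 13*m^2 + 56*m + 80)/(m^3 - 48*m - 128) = (m + 5)/(m - 8)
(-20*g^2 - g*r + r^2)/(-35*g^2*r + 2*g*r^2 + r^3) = (4*g + r)/(r*(7*g + r))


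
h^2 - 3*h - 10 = (h - 5)*(h + 2)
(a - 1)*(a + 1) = a^2 - 1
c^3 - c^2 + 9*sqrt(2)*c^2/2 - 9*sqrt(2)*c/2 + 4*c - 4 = (c - 1)*(c + sqrt(2)/2)*(c + 4*sqrt(2))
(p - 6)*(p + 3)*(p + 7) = p^3 + 4*p^2 - 39*p - 126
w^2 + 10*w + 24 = (w + 4)*(w + 6)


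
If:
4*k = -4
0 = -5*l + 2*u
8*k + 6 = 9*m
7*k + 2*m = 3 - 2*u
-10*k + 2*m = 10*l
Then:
No Solution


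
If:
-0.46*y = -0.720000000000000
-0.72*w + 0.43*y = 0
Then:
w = 0.93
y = 1.57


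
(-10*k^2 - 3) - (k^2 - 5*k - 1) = -11*k^2 + 5*k - 2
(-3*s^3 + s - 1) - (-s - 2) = -3*s^3 + 2*s + 1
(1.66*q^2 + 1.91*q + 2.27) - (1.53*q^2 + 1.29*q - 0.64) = 0.13*q^2 + 0.62*q + 2.91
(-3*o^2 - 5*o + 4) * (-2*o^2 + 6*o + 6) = 6*o^4 - 8*o^3 - 56*o^2 - 6*o + 24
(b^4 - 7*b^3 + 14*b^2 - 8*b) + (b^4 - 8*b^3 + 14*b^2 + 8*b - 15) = 2*b^4 - 15*b^3 + 28*b^2 - 15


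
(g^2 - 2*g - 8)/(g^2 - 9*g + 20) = (g + 2)/(g - 5)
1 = 1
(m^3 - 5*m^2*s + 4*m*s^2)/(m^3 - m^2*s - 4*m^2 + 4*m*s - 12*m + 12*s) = m*(m - 4*s)/(m^2 - 4*m - 12)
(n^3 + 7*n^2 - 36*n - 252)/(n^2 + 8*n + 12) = (n^2 + n - 42)/(n + 2)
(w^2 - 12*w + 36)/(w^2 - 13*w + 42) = (w - 6)/(w - 7)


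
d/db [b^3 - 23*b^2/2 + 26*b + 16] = 3*b^2 - 23*b + 26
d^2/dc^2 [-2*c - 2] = 0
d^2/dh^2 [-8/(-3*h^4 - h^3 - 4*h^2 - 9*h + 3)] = 16*(-(18*h^2 + 3*h + 4)*(3*h^4 + h^3 + 4*h^2 + 9*h - 3) + (12*h^3 + 3*h^2 + 8*h + 9)^2)/(3*h^4 + h^3 + 4*h^2 + 9*h - 3)^3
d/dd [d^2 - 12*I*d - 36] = 2*d - 12*I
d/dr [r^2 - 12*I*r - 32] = 2*r - 12*I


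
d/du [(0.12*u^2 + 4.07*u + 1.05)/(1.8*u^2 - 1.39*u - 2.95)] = (-7.4928*u^2 - 4.488*u - 10.547)/(3.24*u^4 - 5.004*u^3 - 8.6879*u^2 + 8.201*u + 8.7025)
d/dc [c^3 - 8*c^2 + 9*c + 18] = 3*c^2 - 16*c + 9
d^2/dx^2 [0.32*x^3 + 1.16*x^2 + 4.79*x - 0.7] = 1.92*x + 2.32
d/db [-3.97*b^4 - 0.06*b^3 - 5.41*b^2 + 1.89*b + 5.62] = -15.88*b^3 - 0.18*b^2 - 10.82*b + 1.89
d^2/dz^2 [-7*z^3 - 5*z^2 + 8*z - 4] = -42*z - 10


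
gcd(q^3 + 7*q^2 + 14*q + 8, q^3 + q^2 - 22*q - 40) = q^2 + 6*q + 8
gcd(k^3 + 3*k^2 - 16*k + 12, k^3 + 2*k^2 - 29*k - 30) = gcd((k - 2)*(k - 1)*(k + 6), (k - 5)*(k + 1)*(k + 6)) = k + 6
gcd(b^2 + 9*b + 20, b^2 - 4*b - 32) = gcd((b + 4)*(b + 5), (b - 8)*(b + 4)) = b + 4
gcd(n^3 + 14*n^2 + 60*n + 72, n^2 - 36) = n + 6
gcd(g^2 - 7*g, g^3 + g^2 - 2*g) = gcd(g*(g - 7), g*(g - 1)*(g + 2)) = g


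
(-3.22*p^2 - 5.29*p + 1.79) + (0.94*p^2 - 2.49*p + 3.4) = -2.28*p^2 - 7.78*p + 5.19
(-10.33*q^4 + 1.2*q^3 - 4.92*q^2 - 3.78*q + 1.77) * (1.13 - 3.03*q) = 31.2999*q^5 - 15.3089*q^4 + 16.2636*q^3 + 5.8938*q^2 - 9.6345*q + 2.0001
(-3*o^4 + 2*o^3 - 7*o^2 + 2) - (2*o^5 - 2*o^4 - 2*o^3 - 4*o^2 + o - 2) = -2*o^5 - o^4 + 4*o^3 - 3*o^2 - o + 4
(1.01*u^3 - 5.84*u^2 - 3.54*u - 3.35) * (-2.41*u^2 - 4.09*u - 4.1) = -2.4341*u^5 + 9.9435*u^4 + 28.276*u^3 + 46.4961*u^2 + 28.2155*u + 13.735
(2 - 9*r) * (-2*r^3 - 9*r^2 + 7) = 18*r^4 + 77*r^3 - 18*r^2 - 63*r + 14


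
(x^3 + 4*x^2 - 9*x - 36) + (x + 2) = x^3 + 4*x^2 - 8*x - 34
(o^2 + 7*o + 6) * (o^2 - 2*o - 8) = o^4 + 5*o^3 - 16*o^2 - 68*o - 48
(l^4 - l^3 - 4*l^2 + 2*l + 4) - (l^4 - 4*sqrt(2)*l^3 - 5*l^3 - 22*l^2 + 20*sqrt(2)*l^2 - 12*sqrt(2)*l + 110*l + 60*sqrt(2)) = 4*l^3 + 4*sqrt(2)*l^3 - 20*sqrt(2)*l^2 + 18*l^2 - 108*l + 12*sqrt(2)*l - 60*sqrt(2) + 4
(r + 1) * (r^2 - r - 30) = r^3 - 31*r - 30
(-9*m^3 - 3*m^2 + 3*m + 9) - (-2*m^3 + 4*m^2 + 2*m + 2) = -7*m^3 - 7*m^2 + m + 7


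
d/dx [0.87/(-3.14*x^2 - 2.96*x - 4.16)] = (5.4636*x + 2.5752)/(3.14*x^2 + 2.96*x + 4.16)^2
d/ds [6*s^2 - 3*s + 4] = 12*s - 3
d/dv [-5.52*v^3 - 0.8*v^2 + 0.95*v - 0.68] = -16.56*v^2 - 1.6*v + 0.95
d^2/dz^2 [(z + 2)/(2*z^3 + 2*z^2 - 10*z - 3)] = 4*(2*(z + 2)*(3*z^2 + 2*z - 5)^2 + (-3*z^2 - 2*z - (z + 2)*(3*z + 1) + 5)*(2*z^3 + 2*z^2 - 10*z - 3))/(2*z^3 + 2*z^2 - 10*z - 3)^3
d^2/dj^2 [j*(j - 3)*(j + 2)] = 6*j - 2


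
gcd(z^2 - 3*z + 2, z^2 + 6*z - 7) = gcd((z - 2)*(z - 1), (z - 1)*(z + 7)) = z - 1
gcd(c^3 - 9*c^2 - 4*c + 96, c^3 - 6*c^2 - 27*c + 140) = c - 4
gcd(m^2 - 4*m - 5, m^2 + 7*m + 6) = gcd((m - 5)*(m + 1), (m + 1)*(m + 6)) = m + 1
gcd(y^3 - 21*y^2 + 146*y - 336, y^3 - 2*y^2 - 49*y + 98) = y - 7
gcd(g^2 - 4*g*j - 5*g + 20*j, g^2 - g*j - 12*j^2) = g - 4*j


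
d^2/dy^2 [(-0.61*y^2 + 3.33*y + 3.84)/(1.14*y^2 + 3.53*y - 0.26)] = (13.56486*y^3 + 28.85796*y^2 + 98.63964*y + 104.00614)/(1.481544*y^6 + 13.762764*y^5 + 41.60259*y^4 + 37.709225*y^3 - 9.48831*y^2 + 0.715884*y - 0.017576)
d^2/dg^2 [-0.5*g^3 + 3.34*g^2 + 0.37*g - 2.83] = 6.68 - 3.0*g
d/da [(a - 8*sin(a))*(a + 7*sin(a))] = -a*cos(a) + 2*a - sin(a) - 56*sin(2*a)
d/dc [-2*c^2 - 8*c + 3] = -4*c - 8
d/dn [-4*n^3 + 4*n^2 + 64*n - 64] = -12*n^2 + 8*n + 64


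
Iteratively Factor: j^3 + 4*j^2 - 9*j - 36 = (j + 3)*(j^2 + j - 12) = (j - 3)*(j + 3)*(j + 4)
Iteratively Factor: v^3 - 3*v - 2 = (v - 2)*(v^2 + 2*v + 1) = (v - 2)*(v + 1)*(v + 1)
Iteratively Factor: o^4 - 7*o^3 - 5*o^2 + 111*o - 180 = (o - 5)*(o^3 - 2*o^2 - 15*o + 36) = (o - 5)*(o - 3)*(o^2 + o - 12) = (o - 5)*(o - 3)*(o + 4)*(o - 3)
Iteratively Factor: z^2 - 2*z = (z)*(z - 2)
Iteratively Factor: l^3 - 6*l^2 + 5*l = (l)*(l^2 - 6*l + 5) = l*(l - 1)*(l - 5)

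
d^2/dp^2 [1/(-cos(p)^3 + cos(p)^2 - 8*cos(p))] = ((-35*cos(p) + 8*cos(2*p) - 9*cos(3*p))*(cos(p)^2 - cos(p) + 8)*cos(p)/4 - 2*(3*cos(p)^2 - 2*cos(p) + 8)^2*sin(p)^2)/((cos(p)^2 - cos(p) + 8)^3*cos(p)^3)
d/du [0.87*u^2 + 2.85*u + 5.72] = 1.74*u + 2.85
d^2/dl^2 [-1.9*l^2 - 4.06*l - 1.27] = -3.80000000000000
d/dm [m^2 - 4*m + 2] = 2*m - 4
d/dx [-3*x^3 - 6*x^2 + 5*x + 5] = -9*x^2 - 12*x + 5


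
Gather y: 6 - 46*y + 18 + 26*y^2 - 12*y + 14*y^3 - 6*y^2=14*y^3 + 20*y^2 - 58*y + 24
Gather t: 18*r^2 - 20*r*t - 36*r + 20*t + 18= 18*r^2 - 36*r + t*(20 - 20*r) + 18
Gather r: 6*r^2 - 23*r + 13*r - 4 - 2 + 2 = 6*r^2 - 10*r - 4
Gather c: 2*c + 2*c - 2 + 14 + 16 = 4*c + 28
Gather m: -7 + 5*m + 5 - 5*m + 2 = 0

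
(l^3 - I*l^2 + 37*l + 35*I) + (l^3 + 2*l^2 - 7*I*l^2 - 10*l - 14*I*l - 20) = 2*l^3 + 2*l^2 - 8*I*l^2 + 27*l - 14*I*l - 20 + 35*I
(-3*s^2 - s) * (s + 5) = -3*s^3 - 16*s^2 - 5*s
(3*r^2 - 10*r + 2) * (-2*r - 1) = -6*r^3 + 17*r^2 + 6*r - 2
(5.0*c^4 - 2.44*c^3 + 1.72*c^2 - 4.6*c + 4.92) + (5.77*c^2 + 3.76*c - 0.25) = 5.0*c^4 - 2.44*c^3 + 7.49*c^2 - 0.84*c + 4.67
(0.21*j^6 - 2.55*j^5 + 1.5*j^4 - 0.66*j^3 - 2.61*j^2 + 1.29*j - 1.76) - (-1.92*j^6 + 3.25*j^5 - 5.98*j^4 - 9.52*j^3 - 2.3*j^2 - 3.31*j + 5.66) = 2.13*j^6 - 5.8*j^5 + 7.48*j^4 + 8.86*j^3 - 0.31*j^2 + 4.6*j - 7.42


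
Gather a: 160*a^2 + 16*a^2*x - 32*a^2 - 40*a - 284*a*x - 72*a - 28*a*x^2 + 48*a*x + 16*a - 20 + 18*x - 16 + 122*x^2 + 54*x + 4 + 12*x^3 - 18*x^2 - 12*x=a^2*(16*x + 128) + a*(-28*x^2 - 236*x - 96) + 12*x^3 + 104*x^2 + 60*x - 32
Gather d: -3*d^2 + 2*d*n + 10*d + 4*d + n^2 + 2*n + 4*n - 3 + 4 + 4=-3*d^2 + d*(2*n + 14) + n^2 + 6*n + 5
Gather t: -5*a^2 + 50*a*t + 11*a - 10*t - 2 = -5*a^2 + 11*a + t*(50*a - 10) - 2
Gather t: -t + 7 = 7 - t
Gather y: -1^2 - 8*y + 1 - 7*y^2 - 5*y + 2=-7*y^2 - 13*y + 2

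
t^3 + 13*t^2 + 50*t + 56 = (t + 2)*(t + 4)*(t + 7)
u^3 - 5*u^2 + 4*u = u*(u - 4)*(u - 1)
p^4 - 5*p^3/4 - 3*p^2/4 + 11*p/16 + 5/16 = (p - 5/4)*(p - 1)*(p + 1/2)^2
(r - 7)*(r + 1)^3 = r^4 - 4*r^3 - 18*r^2 - 20*r - 7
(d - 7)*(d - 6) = d^2 - 13*d + 42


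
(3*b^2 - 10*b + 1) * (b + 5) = 3*b^3 + 5*b^2 - 49*b + 5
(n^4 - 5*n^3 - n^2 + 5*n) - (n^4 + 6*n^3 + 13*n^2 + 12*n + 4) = -11*n^3 - 14*n^2 - 7*n - 4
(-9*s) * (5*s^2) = -45*s^3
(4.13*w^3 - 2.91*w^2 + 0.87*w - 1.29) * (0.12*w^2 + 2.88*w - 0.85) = 0.4956*w^5 + 11.5452*w^4 - 11.7869*w^3 + 4.8243*w^2 - 4.4547*w + 1.0965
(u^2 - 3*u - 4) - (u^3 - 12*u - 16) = -u^3 + u^2 + 9*u + 12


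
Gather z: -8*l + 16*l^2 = 16*l^2 - 8*l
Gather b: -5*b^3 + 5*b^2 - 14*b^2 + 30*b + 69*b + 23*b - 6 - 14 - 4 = -5*b^3 - 9*b^2 + 122*b - 24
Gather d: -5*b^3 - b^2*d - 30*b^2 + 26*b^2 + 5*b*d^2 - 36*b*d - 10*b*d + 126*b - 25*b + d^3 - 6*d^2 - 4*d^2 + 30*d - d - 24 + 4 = -5*b^3 - 4*b^2 + 101*b + d^3 + d^2*(5*b - 10) + d*(-b^2 - 46*b + 29) - 20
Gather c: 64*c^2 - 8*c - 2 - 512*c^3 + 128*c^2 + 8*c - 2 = -512*c^3 + 192*c^2 - 4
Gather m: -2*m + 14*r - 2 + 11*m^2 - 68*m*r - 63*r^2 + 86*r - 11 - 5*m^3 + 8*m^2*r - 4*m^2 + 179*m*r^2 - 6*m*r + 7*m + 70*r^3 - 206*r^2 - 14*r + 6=-5*m^3 + m^2*(8*r + 7) + m*(179*r^2 - 74*r + 5) + 70*r^3 - 269*r^2 + 86*r - 7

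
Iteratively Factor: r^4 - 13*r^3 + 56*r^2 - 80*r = (r)*(r^3 - 13*r^2 + 56*r - 80) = r*(r - 4)*(r^2 - 9*r + 20) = r*(r - 5)*(r - 4)*(r - 4)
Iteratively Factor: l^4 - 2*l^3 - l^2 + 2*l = (l - 2)*(l^3 - l) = (l - 2)*(l + 1)*(l^2 - l) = l*(l - 2)*(l + 1)*(l - 1)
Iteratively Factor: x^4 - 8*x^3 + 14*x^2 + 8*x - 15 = (x - 1)*(x^3 - 7*x^2 + 7*x + 15) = (x - 1)*(x + 1)*(x^2 - 8*x + 15) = (x - 5)*(x - 1)*(x + 1)*(x - 3)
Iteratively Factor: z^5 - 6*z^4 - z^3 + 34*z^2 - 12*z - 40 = (z + 2)*(z^4 - 8*z^3 + 15*z^2 + 4*z - 20) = (z + 1)*(z + 2)*(z^3 - 9*z^2 + 24*z - 20) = (z - 2)*(z + 1)*(z + 2)*(z^2 - 7*z + 10) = (z - 5)*(z - 2)*(z + 1)*(z + 2)*(z - 2)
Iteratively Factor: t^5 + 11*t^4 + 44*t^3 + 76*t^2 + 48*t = (t + 2)*(t^4 + 9*t^3 + 26*t^2 + 24*t) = (t + 2)*(t + 4)*(t^3 + 5*t^2 + 6*t) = (t + 2)*(t + 3)*(t + 4)*(t^2 + 2*t) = (t + 2)^2*(t + 3)*(t + 4)*(t)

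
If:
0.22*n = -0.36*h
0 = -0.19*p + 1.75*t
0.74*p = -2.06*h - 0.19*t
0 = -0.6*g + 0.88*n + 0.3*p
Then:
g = 12.7673479816045*t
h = -3.40086867654573*t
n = 5.56505783434756*t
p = 9.21052631578947*t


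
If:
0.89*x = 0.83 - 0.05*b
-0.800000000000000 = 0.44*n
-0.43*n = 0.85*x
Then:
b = 0.23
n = -1.82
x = 0.92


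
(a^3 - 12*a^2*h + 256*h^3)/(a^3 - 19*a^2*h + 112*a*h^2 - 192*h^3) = (a + 4*h)/(a - 3*h)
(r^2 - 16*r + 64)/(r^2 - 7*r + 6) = (r^2 - 16*r + 64)/(r^2 - 7*r + 6)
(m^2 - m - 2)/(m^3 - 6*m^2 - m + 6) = (m - 2)/(m^2 - 7*m + 6)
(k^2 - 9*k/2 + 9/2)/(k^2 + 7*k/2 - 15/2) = (k - 3)/(k + 5)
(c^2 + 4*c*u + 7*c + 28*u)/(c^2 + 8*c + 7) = (c + 4*u)/(c + 1)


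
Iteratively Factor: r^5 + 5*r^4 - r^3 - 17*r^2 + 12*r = (r - 1)*(r^4 + 6*r^3 + 5*r^2 - 12*r) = (r - 1)*(r + 3)*(r^3 + 3*r^2 - 4*r) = r*(r - 1)*(r + 3)*(r^2 + 3*r - 4) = r*(r - 1)^2*(r + 3)*(r + 4)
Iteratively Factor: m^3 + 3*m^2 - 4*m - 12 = (m - 2)*(m^2 + 5*m + 6) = (m - 2)*(m + 3)*(m + 2)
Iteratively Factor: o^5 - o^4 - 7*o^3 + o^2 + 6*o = (o)*(o^4 - o^3 - 7*o^2 + o + 6) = o*(o - 3)*(o^3 + 2*o^2 - o - 2) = o*(o - 3)*(o + 2)*(o^2 - 1) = o*(o - 3)*(o + 1)*(o + 2)*(o - 1)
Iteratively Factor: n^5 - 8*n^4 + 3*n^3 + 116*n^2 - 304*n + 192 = (n - 4)*(n^4 - 4*n^3 - 13*n^2 + 64*n - 48) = (n - 4)*(n + 4)*(n^3 - 8*n^2 + 19*n - 12) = (n - 4)*(n - 1)*(n + 4)*(n^2 - 7*n + 12) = (n - 4)^2*(n - 1)*(n + 4)*(n - 3)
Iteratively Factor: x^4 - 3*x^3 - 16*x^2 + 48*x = (x)*(x^3 - 3*x^2 - 16*x + 48) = x*(x + 4)*(x^2 - 7*x + 12) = x*(x - 3)*(x + 4)*(x - 4)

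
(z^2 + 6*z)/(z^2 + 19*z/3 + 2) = 3*z/(3*z + 1)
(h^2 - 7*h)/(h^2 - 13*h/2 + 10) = 2*h*(h - 7)/(2*h^2 - 13*h + 20)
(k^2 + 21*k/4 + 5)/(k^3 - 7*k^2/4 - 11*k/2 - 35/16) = 4*(k + 4)/(4*k^2 - 12*k - 7)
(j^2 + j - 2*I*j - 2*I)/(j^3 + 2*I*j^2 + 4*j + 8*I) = (j + 1)/(j^2 + 4*I*j - 4)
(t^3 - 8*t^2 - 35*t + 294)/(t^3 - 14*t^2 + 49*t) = (t + 6)/t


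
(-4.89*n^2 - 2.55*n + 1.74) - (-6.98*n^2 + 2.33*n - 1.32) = 2.09*n^2 - 4.88*n + 3.06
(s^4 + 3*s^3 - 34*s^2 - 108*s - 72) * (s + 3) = s^5 + 6*s^4 - 25*s^3 - 210*s^2 - 396*s - 216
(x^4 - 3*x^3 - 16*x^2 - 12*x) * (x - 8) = x^5 - 11*x^4 + 8*x^3 + 116*x^2 + 96*x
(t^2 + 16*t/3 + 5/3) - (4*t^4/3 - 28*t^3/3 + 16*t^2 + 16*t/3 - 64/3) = -4*t^4/3 + 28*t^3/3 - 15*t^2 + 23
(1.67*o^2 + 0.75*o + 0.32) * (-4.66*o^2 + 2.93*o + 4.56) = -7.7822*o^4 + 1.3981*o^3 + 8.3215*o^2 + 4.3576*o + 1.4592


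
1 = 1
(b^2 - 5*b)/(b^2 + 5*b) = (b - 5)/(b + 5)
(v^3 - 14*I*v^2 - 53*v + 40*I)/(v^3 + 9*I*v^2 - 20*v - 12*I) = (v^3 - 14*I*v^2 - 53*v + 40*I)/(v^3 + 9*I*v^2 - 20*v - 12*I)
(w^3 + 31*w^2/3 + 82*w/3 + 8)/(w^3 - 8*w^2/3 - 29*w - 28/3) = (w + 6)/(w - 7)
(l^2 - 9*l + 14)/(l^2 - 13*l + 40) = (l^2 - 9*l + 14)/(l^2 - 13*l + 40)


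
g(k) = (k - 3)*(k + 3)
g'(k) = 2*k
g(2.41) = -3.19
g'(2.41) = 4.82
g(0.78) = -8.39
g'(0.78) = 1.56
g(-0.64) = -8.59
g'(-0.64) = -1.28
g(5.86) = 25.34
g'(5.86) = 11.72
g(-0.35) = -8.88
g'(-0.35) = -0.70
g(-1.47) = -6.84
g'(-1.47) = -2.94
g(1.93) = -5.28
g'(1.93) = 3.86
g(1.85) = -5.58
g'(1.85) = 3.70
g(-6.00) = 27.00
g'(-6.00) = -12.00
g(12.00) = 135.00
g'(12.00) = 24.00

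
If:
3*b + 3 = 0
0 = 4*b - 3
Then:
No Solution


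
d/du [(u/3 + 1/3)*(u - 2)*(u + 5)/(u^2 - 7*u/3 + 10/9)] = 3*(9*u^4 - 42*u^3 + 9*u^2 + 260*u - 280)/(81*u^4 - 378*u^3 + 621*u^2 - 420*u + 100)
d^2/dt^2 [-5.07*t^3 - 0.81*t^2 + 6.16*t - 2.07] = -30.42*t - 1.62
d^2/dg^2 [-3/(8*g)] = -3/(4*g^3)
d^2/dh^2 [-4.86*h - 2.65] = 0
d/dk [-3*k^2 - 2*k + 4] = -6*k - 2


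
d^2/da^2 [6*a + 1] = 0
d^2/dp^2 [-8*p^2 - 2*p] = -16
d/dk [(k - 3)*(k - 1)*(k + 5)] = 3*k^2 + 2*k - 17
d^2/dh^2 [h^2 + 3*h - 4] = 2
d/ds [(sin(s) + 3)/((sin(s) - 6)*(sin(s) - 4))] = (-6*sin(s) + cos(s)^2 + 53)*cos(s)/((sin(s) - 6)^2*(sin(s) - 4)^2)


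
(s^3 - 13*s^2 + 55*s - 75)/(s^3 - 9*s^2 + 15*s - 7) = (s^3 - 13*s^2 + 55*s - 75)/(s^3 - 9*s^2 + 15*s - 7)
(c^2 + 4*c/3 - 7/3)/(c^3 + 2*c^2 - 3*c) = (c + 7/3)/(c*(c + 3))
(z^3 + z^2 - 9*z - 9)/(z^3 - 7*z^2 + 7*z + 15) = (z + 3)/(z - 5)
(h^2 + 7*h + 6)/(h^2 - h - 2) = (h + 6)/(h - 2)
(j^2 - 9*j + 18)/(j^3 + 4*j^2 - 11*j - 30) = (j - 6)/(j^2 + 7*j + 10)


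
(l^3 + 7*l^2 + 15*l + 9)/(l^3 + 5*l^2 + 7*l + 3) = (l + 3)/(l + 1)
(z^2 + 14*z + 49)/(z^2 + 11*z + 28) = (z + 7)/(z + 4)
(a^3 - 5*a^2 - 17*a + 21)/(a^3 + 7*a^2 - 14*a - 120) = (a^3 - 5*a^2 - 17*a + 21)/(a^3 + 7*a^2 - 14*a - 120)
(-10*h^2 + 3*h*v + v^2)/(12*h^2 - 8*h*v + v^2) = (5*h + v)/(-6*h + v)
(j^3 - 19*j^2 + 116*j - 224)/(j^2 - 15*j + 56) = j - 4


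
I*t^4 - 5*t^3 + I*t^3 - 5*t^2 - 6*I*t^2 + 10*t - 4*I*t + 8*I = (t + 2)*(t + I)*(t + 4*I)*(I*t - I)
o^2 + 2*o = o*(o + 2)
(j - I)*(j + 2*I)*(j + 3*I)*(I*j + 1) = I*j^4 - 3*j^3 + 3*I*j^2 - 7*j + 6*I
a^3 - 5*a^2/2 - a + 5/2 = (a - 5/2)*(a - 1)*(a + 1)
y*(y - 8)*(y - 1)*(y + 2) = y^4 - 7*y^3 - 10*y^2 + 16*y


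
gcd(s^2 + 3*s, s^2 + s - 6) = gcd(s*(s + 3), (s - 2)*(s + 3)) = s + 3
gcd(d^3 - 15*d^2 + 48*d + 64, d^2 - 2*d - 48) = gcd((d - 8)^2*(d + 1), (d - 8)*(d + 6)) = d - 8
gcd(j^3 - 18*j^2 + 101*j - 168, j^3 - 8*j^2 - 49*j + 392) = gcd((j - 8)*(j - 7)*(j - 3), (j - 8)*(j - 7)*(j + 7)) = j^2 - 15*j + 56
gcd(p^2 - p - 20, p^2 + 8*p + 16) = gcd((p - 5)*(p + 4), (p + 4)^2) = p + 4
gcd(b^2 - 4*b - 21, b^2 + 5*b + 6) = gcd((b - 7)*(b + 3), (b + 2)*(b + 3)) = b + 3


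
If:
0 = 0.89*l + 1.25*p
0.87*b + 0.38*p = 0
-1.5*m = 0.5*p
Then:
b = -0.436781609195402*p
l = -1.40449438202247*p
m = -0.333333333333333*p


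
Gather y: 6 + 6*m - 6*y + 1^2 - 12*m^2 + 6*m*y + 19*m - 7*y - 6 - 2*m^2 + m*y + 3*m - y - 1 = -14*m^2 + 28*m + y*(7*m - 14)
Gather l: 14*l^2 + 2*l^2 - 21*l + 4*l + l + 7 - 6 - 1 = 16*l^2 - 16*l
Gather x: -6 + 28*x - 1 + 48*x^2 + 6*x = 48*x^2 + 34*x - 7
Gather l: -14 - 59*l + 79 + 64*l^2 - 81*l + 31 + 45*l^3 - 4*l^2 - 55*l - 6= 45*l^3 + 60*l^2 - 195*l + 90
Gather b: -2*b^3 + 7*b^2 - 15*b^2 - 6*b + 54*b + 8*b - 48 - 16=-2*b^3 - 8*b^2 + 56*b - 64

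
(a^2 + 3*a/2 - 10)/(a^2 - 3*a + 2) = (a^2 + 3*a/2 - 10)/(a^2 - 3*a + 2)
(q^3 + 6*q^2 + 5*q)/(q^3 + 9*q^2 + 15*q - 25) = q*(q + 1)/(q^2 + 4*q - 5)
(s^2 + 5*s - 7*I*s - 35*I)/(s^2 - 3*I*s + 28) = (s + 5)/(s + 4*I)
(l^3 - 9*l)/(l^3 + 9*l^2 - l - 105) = l*(l + 3)/(l^2 + 12*l + 35)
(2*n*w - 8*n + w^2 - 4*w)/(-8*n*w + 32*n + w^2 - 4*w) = (2*n + w)/(-8*n + w)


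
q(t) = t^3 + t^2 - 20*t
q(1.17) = -20.43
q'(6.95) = 138.81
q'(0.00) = -20.00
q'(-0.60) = -20.12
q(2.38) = -28.45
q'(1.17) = -13.55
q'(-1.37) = -17.11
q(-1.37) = 26.71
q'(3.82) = 31.42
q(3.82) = -6.06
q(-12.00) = -1344.00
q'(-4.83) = 40.33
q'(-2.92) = -0.26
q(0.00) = 0.00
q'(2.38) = 1.75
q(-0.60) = 12.14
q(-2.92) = 42.03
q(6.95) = 245.00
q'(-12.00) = 388.00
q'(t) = 3*t^2 + 2*t - 20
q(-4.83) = 7.25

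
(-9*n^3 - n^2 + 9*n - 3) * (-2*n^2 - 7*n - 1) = 18*n^5 + 65*n^4 - 2*n^3 - 56*n^2 + 12*n + 3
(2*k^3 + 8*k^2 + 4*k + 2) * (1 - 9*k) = -18*k^4 - 70*k^3 - 28*k^2 - 14*k + 2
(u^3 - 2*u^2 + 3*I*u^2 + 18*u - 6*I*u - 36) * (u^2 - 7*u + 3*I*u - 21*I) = u^5 - 9*u^4 + 6*I*u^4 + 23*u^3 - 54*I*u^3 - 81*u^2 + 138*I*u^2 + 126*u - 486*I*u + 756*I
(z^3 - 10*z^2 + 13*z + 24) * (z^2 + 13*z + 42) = z^5 + 3*z^4 - 75*z^3 - 227*z^2 + 858*z + 1008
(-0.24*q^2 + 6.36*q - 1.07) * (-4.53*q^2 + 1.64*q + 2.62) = 1.0872*q^4 - 29.2044*q^3 + 14.6487*q^2 + 14.9084*q - 2.8034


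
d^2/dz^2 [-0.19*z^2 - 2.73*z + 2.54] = -0.380000000000000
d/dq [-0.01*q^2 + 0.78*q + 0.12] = 0.78 - 0.02*q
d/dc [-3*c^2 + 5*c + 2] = 5 - 6*c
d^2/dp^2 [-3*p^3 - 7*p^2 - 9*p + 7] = -18*p - 14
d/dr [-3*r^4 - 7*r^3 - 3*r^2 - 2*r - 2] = -12*r^3 - 21*r^2 - 6*r - 2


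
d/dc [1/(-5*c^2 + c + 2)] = (10*c - 1)/(-5*c^2 + c + 2)^2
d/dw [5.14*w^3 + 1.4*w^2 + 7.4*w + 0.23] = 15.42*w^2 + 2.8*w + 7.4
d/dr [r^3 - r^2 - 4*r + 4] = 3*r^2 - 2*r - 4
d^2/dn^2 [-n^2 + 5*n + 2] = -2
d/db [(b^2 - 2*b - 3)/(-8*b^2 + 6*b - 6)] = 5*(-b^2 - 6*b + 3)/(2*(16*b^4 - 24*b^3 + 33*b^2 - 18*b + 9))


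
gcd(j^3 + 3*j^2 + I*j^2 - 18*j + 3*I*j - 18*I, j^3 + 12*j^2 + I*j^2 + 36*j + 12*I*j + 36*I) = j^2 + j*(6 + I) + 6*I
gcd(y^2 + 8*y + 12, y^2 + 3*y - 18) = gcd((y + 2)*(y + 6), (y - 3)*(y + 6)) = y + 6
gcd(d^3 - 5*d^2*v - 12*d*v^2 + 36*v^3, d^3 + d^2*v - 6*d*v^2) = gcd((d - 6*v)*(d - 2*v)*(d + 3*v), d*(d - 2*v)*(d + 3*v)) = -d^2 - d*v + 6*v^2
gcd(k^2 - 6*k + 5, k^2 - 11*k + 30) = k - 5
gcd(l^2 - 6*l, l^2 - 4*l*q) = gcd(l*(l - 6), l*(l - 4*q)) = l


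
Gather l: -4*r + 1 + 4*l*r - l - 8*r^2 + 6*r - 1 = l*(4*r - 1) - 8*r^2 + 2*r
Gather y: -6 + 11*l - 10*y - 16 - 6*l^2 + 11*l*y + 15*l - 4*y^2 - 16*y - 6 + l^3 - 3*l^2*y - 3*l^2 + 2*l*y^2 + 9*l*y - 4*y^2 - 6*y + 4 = l^3 - 9*l^2 + 26*l + y^2*(2*l - 8) + y*(-3*l^2 + 20*l - 32) - 24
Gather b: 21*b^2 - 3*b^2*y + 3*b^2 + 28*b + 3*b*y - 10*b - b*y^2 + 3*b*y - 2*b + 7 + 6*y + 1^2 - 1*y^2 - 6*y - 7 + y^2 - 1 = b^2*(24 - 3*y) + b*(-y^2 + 6*y + 16)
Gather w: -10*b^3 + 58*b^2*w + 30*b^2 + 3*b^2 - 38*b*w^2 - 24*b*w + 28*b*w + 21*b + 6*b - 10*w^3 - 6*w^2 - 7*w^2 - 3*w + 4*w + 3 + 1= -10*b^3 + 33*b^2 + 27*b - 10*w^3 + w^2*(-38*b - 13) + w*(58*b^2 + 4*b + 1) + 4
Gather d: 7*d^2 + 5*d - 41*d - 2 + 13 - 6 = 7*d^2 - 36*d + 5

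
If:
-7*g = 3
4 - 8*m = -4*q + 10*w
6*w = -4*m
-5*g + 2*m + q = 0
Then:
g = -3/7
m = -24/49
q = -57/49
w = 16/49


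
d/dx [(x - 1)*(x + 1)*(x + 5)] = 3*x^2 + 10*x - 1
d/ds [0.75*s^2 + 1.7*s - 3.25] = 1.5*s + 1.7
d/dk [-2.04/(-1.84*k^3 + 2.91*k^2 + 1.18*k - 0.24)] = (-11.2608*k^2 + 11.8728*k + 2.4072)/(1.84*k^3 - 2.91*k^2 - 1.18*k + 0.24)^2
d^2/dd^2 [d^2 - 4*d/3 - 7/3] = 2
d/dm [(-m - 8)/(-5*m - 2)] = -38/(5*m + 2)^2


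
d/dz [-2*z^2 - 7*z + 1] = -4*z - 7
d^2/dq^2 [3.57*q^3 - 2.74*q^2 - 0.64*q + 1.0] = 21.42*q - 5.48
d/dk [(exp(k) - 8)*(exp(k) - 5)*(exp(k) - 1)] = (3*exp(2*k) - 28*exp(k) + 53)*exp(k)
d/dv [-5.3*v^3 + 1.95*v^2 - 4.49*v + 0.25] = -15.9*v^2 + 3.9*v - 4.49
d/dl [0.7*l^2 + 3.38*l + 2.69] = 1.4*l + 3.38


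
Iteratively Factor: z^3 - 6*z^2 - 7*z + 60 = (z - 4)*(z^2 - 2*z - 15) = (z - 5)*(z - 4)*(z + 3)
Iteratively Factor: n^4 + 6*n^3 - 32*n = (n + 4)*(n^3 + 2*n^2 - 8*n) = n*(n + 4)*(n^2 + 2*n - 8) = n*(n + 4)^2*(n - 2)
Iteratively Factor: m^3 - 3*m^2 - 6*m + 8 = (m + 2)*(m^2 - 5*m + 4) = (m - 4)*(m + 2)*(m - 1)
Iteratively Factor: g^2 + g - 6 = (g - 2)*(g + 3)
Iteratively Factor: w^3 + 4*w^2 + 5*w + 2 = (w + 1)*(w^2 + 3*w + 2) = (w + 1)*(w + 2)*(w + 1)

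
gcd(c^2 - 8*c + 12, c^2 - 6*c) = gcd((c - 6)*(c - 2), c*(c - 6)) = c - 6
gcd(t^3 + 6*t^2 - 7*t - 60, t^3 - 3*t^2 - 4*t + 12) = t - 3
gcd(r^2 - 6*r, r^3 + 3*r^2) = r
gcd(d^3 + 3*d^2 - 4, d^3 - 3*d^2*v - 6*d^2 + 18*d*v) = 1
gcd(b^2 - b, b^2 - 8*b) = b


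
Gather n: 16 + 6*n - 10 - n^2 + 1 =-n^2 + 6*n + 7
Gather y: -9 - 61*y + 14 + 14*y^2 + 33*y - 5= 14*y^2 - 28*y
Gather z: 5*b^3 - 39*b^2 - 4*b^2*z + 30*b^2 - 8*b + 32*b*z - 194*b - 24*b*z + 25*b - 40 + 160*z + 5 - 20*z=5*b^3 - 9*b^2 - 177*b + z*(-4*b^2 + 8*b + 140) - 35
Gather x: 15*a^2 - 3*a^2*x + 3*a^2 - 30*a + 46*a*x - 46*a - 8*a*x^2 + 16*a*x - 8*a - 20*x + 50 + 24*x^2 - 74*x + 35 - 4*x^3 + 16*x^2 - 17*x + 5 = 18*a^2 - 84*a - 4*x^3 + x^2*(40 - 8*a) + x*(-3*a^2 + 62*a - 111) + 90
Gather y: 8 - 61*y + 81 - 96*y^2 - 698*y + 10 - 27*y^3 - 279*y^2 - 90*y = -27*y^3 - 375*y^2 - 849*y + 99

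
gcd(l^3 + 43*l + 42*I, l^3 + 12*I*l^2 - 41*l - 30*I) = l^2 + 7*I*l - 6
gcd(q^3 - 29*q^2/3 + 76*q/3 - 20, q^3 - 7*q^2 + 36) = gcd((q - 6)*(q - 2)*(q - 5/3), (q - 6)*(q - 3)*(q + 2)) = q - 6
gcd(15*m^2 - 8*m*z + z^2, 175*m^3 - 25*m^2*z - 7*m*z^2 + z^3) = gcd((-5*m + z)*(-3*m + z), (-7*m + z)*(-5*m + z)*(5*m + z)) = -5*m + z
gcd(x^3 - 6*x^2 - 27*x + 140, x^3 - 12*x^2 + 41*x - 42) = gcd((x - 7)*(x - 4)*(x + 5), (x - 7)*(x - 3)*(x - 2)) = x - 7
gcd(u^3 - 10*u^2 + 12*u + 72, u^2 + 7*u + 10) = u + 2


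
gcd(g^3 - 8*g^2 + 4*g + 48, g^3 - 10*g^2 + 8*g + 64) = g^2 - 2*g - 8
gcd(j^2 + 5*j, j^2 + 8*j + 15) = j + 5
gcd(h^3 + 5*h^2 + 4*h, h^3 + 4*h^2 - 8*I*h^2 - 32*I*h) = h^2 + 4*h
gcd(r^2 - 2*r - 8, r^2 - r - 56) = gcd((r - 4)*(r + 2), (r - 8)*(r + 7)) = 1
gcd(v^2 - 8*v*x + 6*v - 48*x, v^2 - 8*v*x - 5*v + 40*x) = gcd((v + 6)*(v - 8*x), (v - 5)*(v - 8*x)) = -v + 8*x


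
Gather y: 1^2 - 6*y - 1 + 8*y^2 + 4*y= 8*y^2 - 2*y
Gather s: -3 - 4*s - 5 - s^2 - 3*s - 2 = -s^2 - 7*s - 10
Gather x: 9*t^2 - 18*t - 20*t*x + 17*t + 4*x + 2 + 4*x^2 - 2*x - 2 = 9*t^2 - t + 4*x^2 + x*(2 - 20*t)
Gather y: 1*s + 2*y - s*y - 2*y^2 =s - 2*y^2 + y*(2 - s)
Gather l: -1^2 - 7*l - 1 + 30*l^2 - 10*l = 30*l^2 - 17*l - 2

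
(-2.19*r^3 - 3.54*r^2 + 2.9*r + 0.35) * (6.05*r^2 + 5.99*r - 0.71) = -13.2495*r^5 - 34.5351*r^4 - 2.1047*r^3 + 22.0019*r^2 + 0.0375000000000001*r - 0.2485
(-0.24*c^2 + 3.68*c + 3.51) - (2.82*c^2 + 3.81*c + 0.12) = -3.06*c^2 - 0.13*c + 3.39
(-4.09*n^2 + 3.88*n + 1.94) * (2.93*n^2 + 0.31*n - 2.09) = -11.9837*n^4 + 10.1005*n^3 + 15.4351*n^2 - 7.5078*n - 4.0546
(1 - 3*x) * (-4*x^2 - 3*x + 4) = 12*x^3 + 5*x^2 - 15*x + 4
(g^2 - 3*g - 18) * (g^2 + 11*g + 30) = g^4 + 8*g^3 - 21*g^2 - 288*g - 540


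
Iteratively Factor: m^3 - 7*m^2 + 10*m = (m)*(m^2 - 7*m + 10) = m*(m - 5)*(m - 2)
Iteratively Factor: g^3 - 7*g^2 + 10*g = (g - 2)*(g^2 - 5*g) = g*(g - 2)*(g - 5)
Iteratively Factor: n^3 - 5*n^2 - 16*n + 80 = (n - 5)*(n^2 - 16) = (n - 5)*(n - 4)*(n + 4)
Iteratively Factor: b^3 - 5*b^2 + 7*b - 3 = (b - 3)*(b^2 - 2*b + 1) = (b - 3)*(b - 1)*(b - 1)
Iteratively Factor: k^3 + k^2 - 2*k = (k - 1)*(k^2 + 2*k) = k*(k - 1)*(k + 2)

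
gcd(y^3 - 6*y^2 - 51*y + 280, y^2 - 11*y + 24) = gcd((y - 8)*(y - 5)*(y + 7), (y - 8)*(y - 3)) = y - 8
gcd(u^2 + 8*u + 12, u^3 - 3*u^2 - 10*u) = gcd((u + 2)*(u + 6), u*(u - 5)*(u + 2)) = u + 2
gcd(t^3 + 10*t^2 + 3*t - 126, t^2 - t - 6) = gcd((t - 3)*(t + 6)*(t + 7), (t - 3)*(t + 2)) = t - 3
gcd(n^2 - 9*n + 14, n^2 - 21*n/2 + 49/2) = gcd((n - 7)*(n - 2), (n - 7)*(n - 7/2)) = n - 7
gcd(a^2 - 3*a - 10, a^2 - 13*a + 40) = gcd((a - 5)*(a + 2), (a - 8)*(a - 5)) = a - 5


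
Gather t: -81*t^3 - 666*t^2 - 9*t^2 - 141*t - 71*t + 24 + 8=-81*t^3 - 675*t^2 - 212*t + 32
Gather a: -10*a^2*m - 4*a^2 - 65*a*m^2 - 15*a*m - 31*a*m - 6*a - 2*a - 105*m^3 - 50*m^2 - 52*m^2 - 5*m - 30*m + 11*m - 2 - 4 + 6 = a^2*(-10*m - 4) + a*(-65*m^2 - 46*m - 8) - 105*m^3 - 102*m^2 - 24*m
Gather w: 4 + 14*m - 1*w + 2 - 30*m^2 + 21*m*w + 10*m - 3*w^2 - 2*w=-30*m^2 + 24*m - 3*w^2 + w*(21*m - 3) + 6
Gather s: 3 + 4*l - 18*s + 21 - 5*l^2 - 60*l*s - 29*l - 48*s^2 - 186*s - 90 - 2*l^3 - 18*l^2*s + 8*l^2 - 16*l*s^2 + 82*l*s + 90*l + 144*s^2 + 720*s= -2*l^3 + 3*l^2 + 65*l + s^2*(96 - 16*l) + s*(-18*l^2 + 22*l + 516) - 66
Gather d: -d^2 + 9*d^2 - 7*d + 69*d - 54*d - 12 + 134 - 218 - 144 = 8*d^2 + 8*d - 240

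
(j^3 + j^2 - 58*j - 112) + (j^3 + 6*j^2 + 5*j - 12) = 2*j^3 + 7*j^2 - 53*j - 124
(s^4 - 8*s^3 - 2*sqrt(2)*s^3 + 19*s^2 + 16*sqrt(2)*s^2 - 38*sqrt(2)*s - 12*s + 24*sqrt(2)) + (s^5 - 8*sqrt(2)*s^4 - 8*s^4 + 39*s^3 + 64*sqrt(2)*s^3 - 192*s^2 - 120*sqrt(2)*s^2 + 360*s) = s^5 - 8*sqrt(2)*s^4 - 7*s^4 + 31*s^3 + 62*sqrt(2)*s^3 - 173*s^2 - 104*sqrt(2)*s^2 - 38*sqrt(2)*s + 348*s + 24*sqrt(2)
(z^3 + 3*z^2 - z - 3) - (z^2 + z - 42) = z^3 + 2*z^2 - 2*z + 39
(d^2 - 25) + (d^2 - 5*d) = 2*d^2 - 5*d - 25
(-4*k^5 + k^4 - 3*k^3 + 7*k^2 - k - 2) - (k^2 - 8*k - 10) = -4*k^5 + k^4 - 3*k^3 + 6*k^2 + 7*k + 8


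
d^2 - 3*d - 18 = (d - 6)*(d + 3)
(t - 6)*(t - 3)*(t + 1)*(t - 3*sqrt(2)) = t^4 - 8*t^3 - 3*sqrt(2)*t^3 + 9*t^2 + 24*sqrt(2)*t^2 - 27*sqrt(2)*t + 18*t - 54*sqrt(2)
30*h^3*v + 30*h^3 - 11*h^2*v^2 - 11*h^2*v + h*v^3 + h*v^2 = (-6*h + v)*(-5*h + v)*(h*v + h)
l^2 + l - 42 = (l - 6)*(l + 7)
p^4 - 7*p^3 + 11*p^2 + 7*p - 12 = (p - 4)*(p - 3)*(p - 1)*(p + 1)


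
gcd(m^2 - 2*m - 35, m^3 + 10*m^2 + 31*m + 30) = m + 5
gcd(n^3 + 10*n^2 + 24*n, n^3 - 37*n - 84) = n + 4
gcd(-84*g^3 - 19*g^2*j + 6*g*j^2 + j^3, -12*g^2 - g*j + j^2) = 12*g^2 + g*j - j^2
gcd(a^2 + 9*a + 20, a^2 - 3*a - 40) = a + 5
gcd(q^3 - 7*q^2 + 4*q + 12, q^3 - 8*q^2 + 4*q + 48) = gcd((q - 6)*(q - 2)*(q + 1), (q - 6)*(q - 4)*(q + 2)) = q - 6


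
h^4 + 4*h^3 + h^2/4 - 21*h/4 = h*(h - 1)*(h + 3/2)*(h + 7/2)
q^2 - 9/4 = (q - 3/2)*(q + 3/2)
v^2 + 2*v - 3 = (v - 1)*(v + 3)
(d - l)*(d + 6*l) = d^2 + 5*d*l - 6*l^2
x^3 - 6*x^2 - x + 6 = (x - 6)*(x - 1)*(x + 1)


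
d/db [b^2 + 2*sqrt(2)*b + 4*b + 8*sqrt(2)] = 2*b + 2*sqrt(2) + 4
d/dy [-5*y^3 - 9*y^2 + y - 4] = -15*y^2 - 18*y + 1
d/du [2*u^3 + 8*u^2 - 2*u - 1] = 6*u^2 + 16*u - 2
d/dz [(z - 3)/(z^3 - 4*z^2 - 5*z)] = (-z*(-z^2 + 4*z + 5) + (z - 3)*(-3*z^2 + 8*z + 5))/(z^2*(-z^2 + 4*z + 5)^2)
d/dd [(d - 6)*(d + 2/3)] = 2*d - 16/3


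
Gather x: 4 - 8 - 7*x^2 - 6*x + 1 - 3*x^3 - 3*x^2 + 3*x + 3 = -3*x^3 - 10*x^2 - 3*x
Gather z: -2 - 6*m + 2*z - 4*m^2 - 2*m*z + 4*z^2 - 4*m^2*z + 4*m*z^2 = -4*m^2 - 6*m + z^2*(4*m + 4) + z*(-4*m^2 - 2*m + 2) - 2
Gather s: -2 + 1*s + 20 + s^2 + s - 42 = s^2 + 2*s - 24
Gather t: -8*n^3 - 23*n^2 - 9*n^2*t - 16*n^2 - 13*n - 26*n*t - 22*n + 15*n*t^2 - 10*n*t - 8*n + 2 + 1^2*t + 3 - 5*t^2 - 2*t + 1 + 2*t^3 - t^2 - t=-8*n^3 - 39*n^2 - 43*n + 2*t^3 + t^2*(15*n - 6) + t*(-9*n^2 - 36*n - 2) + 6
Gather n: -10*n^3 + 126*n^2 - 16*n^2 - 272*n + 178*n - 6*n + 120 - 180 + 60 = -10*n^3 + 110*n^2 - 100*n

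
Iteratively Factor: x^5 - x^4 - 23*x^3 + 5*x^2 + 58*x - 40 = (x - 1)*(x^4 - 23*x^2 - 18*x + 40) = (x - 1)^2*(x^3 + x^2 - 22*x - 40) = (x - 1)^2*(x + 4)*(x^2 - 3*x - 10) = (x - 1)^2*(x + 2)*(x + 4)*(x - 5)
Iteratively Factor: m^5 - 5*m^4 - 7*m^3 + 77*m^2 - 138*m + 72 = (m - 3)*(m^4 - 2*m^3 - 13*m^2 + 38*m - 24) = (m - 3)*(m + 4)*(m^3 - 6*m^2 + 11*m - 6) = (m - 3)*(m - 2)*(m + 4)*(m^2 - 4*m + 3) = (m - 3)^2*(m - 2)*(m + 4)*(m - 1)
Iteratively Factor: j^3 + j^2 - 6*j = (j - 2)*(j^2 + 3*j) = (j - 2)*(j + 3)*(j)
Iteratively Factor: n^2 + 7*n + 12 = (n + 4)*(n + 3)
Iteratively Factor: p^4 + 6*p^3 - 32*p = (p + 4)*(p^3 + 2*p^2 - 8*p) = p*(p + 4)*(p^2 + 2*p - 8) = p*(p + 4)^2*(p - 2)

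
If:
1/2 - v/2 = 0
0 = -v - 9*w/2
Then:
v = 1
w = -2/9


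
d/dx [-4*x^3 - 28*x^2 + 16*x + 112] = -12*x^2 - 56*x + 16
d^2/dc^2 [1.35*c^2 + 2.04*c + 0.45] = 2.70000000000000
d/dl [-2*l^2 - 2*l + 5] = -4*l - 2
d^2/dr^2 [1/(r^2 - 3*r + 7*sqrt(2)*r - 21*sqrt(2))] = 2*(-r^2 - 7*sqrt(2)*r + 3*r + (2*r - 3 + 7*sqrt(2))^2 + 21*sqrt(2))/(r^2 - 3*r + 7*sqrt(2)*r - 21*sqrt(2))^3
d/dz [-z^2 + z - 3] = 1 - 2*z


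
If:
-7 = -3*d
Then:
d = 7/3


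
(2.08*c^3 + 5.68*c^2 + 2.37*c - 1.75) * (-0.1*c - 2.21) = -0.208*c^4 - 5.1648*c^3 - 12.7898*c^2 - 5.0627*c + 3.8675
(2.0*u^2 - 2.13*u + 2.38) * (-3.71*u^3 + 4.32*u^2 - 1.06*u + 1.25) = -7.42*u^5 + 16.5423*u^4 - 20.1514*u^3 + 15.0394*u^2 - 5.1853*u + 2.975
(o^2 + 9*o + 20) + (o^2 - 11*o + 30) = 2*o^2 - 2*o + 50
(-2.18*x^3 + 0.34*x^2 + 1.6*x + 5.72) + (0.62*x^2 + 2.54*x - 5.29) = -2.18*x^3 + 0.96*x^2 + 4.14*x + 0.43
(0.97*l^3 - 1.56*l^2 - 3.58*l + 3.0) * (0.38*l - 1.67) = 0.3686*l^4 - 2.2127*l^3 + 1.2448*l^2 + 7.1186*l - 5.01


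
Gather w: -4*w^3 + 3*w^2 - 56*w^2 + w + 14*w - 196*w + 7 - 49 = -4*w^3 - 53*w^2 - 181*w - 42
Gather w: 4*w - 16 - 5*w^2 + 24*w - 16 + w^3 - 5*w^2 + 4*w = w^3 - 10*w^2 + 32*w - 32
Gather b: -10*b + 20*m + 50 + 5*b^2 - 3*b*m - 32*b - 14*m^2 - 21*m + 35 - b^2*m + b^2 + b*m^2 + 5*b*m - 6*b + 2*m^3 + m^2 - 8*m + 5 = b^2*(6 - m) + b*(m^2 + 2*m - 48) + 2*m^3 - 13*m^2 - 9*m + 90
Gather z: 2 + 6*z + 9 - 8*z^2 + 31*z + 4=-8*z^2 + 37*z + 15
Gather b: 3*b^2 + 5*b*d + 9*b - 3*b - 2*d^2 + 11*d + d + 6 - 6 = 3*b^2 + b*(5*d + 6) - 2*d^2 + 12*d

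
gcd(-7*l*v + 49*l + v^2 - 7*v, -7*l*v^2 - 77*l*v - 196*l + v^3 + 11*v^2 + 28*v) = -7*l + v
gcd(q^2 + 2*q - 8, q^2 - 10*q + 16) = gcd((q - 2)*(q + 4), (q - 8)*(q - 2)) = q - 2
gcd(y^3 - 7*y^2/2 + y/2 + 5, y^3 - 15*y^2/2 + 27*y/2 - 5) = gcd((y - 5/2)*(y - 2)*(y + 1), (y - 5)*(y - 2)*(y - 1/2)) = y - 2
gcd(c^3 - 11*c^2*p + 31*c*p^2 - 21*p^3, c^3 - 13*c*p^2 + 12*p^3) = c^2 - 4*c*p + 3*p^2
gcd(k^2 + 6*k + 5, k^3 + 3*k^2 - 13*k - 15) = k^2 + 6*k + 5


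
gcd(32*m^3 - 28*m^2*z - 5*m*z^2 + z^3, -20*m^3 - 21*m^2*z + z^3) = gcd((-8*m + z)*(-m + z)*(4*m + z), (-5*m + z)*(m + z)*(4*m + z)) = 4*m + z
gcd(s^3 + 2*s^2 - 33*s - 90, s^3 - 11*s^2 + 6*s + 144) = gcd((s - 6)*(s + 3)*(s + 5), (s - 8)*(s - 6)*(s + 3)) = s^2 - 3*s - 18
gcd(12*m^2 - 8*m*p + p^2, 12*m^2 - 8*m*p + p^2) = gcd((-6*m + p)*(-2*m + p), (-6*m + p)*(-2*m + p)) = 12*m^2 - 8*m*p + p^2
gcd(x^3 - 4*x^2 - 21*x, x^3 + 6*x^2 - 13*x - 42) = 1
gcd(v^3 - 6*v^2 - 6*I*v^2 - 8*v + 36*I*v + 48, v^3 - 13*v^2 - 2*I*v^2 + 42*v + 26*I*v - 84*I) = v^2 + v*(-6 - 2*I) + 12*I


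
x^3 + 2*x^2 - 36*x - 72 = (x - 6)*(x + 2)*(x + 6)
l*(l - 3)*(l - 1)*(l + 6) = l^4 + 2*l^3 - 21*l^2 + 18*l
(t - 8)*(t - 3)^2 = t^3 - 14*t^2 + 57*t - 72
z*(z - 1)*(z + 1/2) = z^3 - z^2/2 - z/2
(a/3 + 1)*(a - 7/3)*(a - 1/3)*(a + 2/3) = a^4/3 + a^3/3 - 7*a^2/3 - 67*a/81 + 14/27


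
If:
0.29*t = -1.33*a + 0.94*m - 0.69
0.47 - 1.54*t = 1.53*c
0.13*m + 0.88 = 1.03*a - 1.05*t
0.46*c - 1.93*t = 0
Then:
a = 1.23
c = 0.25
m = 2.49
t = 0.06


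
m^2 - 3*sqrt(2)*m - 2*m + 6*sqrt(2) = (m - 2)*(m - 3*sqrt(2))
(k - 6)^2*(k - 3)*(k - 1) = k^4 - 16*k^3 + 87*k^2 - 180*k + 108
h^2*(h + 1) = h^3 + h^2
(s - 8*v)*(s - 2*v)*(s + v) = s^3 - 9*s^2*v + 6*s*v^2 + 16*v^3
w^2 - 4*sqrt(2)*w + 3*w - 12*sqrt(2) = (w + 3)*(w - 4*sqrt(2))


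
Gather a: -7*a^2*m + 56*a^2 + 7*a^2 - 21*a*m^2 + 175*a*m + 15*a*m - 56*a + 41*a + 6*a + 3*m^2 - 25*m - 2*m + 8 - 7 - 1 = a^2*(63 - 7*m) + a*(-21*m^2 + 190*m - 9) + 3*m^2 - 27*m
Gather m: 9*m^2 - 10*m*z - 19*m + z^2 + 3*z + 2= 9*m^2 + m*(-10*z - 19) + z^2 + 3*z + 2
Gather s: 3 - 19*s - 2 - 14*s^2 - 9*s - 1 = -14*s^2 - 28*s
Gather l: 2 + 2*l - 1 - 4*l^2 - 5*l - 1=-4*l^2 - 3*l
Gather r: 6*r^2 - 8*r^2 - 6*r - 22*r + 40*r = -2*r^2 + 12*r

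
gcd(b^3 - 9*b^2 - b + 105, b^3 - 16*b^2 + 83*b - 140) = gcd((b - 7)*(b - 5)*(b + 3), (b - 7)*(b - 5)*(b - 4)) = b^2 - 12*b + 35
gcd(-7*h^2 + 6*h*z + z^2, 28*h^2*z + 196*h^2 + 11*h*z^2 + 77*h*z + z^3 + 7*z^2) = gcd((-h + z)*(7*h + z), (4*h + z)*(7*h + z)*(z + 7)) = 7*h + z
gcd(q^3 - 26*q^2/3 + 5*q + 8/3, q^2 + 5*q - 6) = q - 1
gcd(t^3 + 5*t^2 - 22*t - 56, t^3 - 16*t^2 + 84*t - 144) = t - 4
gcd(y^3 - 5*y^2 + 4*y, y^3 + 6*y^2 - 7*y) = y^2 - y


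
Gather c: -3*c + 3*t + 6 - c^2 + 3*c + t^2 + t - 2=-c^2 + t^2 + 4*t + 4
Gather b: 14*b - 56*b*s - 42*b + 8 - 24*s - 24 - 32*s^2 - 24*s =b*(-56*s - 28) - 32*s^2 - 48*s - 16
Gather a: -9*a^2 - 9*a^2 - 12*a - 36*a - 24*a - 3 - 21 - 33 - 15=-18*a^2 - 72*a - 72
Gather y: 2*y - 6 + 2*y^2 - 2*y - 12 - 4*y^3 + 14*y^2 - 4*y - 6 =-4*y^3 + 16*y^2 - 4*y - 24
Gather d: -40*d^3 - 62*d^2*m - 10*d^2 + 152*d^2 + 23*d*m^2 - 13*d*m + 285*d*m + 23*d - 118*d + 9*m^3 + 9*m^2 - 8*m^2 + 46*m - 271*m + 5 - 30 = -40*d^3 + d^2*(142 - 62*m) + d*(23*m^2 + 272*m - 95) + 9*m^3 + m^2 - 225*m - 25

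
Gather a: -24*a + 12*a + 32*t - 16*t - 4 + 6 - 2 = -12*a + 16*t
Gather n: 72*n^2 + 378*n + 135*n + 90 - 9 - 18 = 72*n^2 + 513*n + 63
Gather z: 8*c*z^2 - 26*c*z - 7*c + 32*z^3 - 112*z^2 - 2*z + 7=-7*c + 32*z^3 + z^2*(8*c - 112) + z*(-26*c - 2) + 7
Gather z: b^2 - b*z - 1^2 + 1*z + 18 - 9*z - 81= b^2 + z*(-b - 8) - 64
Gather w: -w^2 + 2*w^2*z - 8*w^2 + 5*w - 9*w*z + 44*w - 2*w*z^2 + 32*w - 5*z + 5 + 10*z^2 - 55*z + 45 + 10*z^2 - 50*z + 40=w^2*(2*z - 9) + w*(-2*z^2 - 9*z + 81) + 20*z^2 - 110*z + 90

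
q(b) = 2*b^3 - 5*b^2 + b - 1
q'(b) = 6*b^2 - 10*b + 1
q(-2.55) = -69.23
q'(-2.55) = 65.52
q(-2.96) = -99.64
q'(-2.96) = 83.17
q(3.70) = 35.56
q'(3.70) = 46.14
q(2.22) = -1.54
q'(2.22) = 8.37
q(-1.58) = -22.95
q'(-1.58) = 31.78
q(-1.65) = -25.25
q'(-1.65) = 33.84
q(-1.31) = -15.39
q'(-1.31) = 24.40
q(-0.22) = -1.48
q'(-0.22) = 3.49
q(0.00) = -1.00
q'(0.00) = 1.00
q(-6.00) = -619.00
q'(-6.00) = 277.00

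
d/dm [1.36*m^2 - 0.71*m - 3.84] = 2.72*m - 0.71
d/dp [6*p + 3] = 6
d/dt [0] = 0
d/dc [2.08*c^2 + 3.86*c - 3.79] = 4.16*c + 3.86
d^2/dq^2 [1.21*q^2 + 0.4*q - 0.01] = 2.42000000000000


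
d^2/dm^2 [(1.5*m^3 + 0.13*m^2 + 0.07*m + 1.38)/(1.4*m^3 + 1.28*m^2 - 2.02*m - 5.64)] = (-7.105427357601e-15*m^7 - 4.86639999999997*m^6 + 26.2752*m^5 + 177.54408*m^4 + 89.1344319999999*m^3 + 104.948928*m^2 + 333.288576*m + 37.8624)/(2.744*m^9 + 7.5264*m^8 - 4.99632*m^7 - 52.785088*m^6 - 53.432304*m^5 + 83.646528*m^4 + 212.854616*m^3 + 53.108496*m^2 - 192.766176*m - 179.406144)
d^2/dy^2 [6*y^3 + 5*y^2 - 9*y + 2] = 36*y + 10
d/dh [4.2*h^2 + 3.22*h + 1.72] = 8.4*h + 3.22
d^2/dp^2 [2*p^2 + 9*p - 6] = 4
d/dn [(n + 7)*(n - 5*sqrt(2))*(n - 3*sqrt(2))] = 3*n^2 - 16*sqrt(2)*n + 14*n - 56*sqrt(2) + 30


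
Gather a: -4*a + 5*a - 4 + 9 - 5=a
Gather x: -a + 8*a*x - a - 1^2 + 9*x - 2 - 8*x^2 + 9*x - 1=-2*a - 8*x^2 + x*(8*a + 18) - 4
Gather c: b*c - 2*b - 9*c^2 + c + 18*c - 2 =-2*b - 9*c^2 + c*(b + 19) - 2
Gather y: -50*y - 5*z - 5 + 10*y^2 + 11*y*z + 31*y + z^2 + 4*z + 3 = 10*y^2 + y*(11*z - 19) + z^2 - z - 2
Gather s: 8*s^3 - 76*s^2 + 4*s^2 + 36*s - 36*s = 8*s^3 - 72*s^2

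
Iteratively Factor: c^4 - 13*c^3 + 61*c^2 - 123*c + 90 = (c - 5)*(c^3 - 8*c^2 + 21*c - 18) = (c - 5)*(c - 3)*(c^2 - 5*c + 6) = (c - 5)*(c - 3)*(c - 2)*(c - 3)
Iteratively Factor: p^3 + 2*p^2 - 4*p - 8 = (p + 2)*(p^2 - 4) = (p + 2)^2*(p - 2)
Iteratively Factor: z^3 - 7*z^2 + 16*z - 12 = (z - 2)*(z^2 - 5*z + 6) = (z - 3)*(z - 2)*(z - 2)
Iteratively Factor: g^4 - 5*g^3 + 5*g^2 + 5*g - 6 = (g - 1)*(g^3 - 4*g^2 + g + 6) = (g - 2)*(g - 1)*(g^2 - 2*g - 3) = (g - 2)*(g - 1)*(g + 1)*(g - 3)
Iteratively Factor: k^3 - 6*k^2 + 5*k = (k - 5)*(k^2 - k) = (k - 5)*(k - 1)*(k)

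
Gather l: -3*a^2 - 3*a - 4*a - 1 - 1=-3*a^2 - 7*a - 2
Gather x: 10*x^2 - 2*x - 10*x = 10*x^2 - 12*x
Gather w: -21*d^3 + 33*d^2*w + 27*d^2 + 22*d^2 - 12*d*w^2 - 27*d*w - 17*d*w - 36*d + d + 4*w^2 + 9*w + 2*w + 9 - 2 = -21*d^3 + 49*d^2 - 35*d + w^2*(4 - 12*d) + w*(33*d^2 - 44*d + 11) + 7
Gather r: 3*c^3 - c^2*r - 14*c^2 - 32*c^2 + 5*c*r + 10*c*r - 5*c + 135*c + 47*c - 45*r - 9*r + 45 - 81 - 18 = 3*c^3 - 46*c^2 + 177*c + r*(-c^2 + 15*c - 54) - 54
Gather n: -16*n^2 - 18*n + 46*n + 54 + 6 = -16*n^2 + 28*n + 60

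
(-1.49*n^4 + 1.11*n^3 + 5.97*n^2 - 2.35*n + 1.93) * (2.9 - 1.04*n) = 1.5496*n^5 - 5.4754*n^4 - 2.9898*n^3 + 19.757*n^2 - 8.8222*n + 5.597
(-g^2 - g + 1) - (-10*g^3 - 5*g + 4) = 10*g^3 - g^2 + 4*g - 3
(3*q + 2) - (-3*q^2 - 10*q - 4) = 3*q^2 + 13*q + 6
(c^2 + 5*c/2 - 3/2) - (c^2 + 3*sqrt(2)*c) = -3*sqrt(2)*c + 5*c/2 - 3/2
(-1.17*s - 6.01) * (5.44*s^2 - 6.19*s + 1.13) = -6.3648*s^3 - 25.4521*s^2 + 35.8798*s - 6.7913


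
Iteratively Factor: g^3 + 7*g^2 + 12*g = (g + 3)*(g^2 + 4*g) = g*(g + 3)*(g + 4)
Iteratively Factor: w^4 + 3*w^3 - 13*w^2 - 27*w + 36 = (w - 3)*(w^3 + 6*w^2 + 5*w - 12) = (w - 3)*(w + 4)*(w^2 + 2*w - 3) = (w - 3)*(w + 3)*(w + 4)*(w - 1)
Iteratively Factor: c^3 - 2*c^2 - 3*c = (c - 3)*(c^2 + c) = c*(c - 3)*(c + 1)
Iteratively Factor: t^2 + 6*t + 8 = (t + 2)*(t + 4)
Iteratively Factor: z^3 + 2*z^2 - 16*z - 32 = (z + 4)*(z^2 - 2*z - 8) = (z + 2)*(z + 4)*(z - 4)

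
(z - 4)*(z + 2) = z^2 - 2*z - 8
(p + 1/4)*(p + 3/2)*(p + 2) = p^3 + 15*p^2/4 + 31*p/8 + 3/4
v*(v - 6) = v^2 - 6*v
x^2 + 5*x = x*(x + 5)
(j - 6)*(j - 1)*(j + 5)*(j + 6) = j^4 + 4*j^3 - 41*j^2 - 144*j + 180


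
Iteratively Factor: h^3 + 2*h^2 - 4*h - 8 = (h + 2)*(h^2 - 4) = (h + 2)^2*(h - 2)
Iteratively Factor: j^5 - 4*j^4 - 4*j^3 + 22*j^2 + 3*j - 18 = (j - 3)*(j^4 - j^3 - 7*j^2 + j + 6) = (j - 3)*(j + 1)*(j^3 - 2*j^2 - 5*j + 6) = (j - 3)^2*(j + 1)*(j^2 + j - 2) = (j - 3)^2*(j - 1)*(j + 1)*(j + 2)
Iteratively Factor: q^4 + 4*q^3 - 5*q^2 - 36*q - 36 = (q + 2)*(q^3 + 2*q^2 - 9*q - 18) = (q - 3)*(q + 2)*(q^2 + 5*q + 6) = (q - 3)*(q + 2)*(q + 3)*(q + 2)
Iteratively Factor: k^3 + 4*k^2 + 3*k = (k + 1)*(k^2 + 3*k) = (k + 1)*(k + 3)*(k)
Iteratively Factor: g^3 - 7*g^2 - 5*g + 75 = (g - 5)*(g^2 - 2*g - 15) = (g - 5)*(g + 3)*(g - 5)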